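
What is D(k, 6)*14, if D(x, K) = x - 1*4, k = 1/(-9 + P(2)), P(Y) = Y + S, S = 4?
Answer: -182/3 ≈ -60.667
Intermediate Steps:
P(Y) = 4 + Y (P(Y) = Y + 4 = 4 + Y)
k = -⅓ (k = 1/(-9 + (4 + 2)) = 1/(-9 + 6) = 1/(-3) = -⅓ ≈ -0.33333)
D(x, K) = -4 + x (D(x, K) = x - 4 = -4 + x)
D(k, 6)*14 = (-4 - ⅓)*14 = -13/3*14 = -182/3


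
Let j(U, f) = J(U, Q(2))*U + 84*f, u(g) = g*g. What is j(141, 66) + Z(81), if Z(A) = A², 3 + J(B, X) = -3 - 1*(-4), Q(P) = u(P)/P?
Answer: 11823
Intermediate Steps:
u(g) = g²
Q(P) = P (Q(P) = P²/P = P)
J(B, X) = -2 (J(B, X) = -3 + (-3 - 1*(-4)) = -3 + (-3 + 4) = -3 + 1 = -2)
j(U, f) = -2*U + 84*f
j(141, 66) + Z(81) = (-2*141 + 84*66) + 81² = (-282 + 5544) + 6561 = 5262 + 6561 = 11823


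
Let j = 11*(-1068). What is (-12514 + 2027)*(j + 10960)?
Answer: 8263756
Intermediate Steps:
j = -11748
(-12514 + 2027)*(j + 10960) = (-12514 + 2027)*(-11748 + 10960) = -10487*(-788) = 8263756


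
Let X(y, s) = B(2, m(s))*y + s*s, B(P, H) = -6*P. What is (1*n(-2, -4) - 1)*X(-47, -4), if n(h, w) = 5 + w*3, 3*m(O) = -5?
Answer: -4640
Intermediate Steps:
m(O) = -5/3 (m(O) = (1/3)*(-5) = -5/3)
n(h, w) = 5 + 3*w
X(y, s) = s**2 - 12*y (X(y, s) = (-6*2)*y + s*s = -12*y + s**2 = s**2 - 12*y)
(1*n(-2, -4) - 1)*X(-47, -4) = (1*(5 + 3*(-4)) - 1)*((-4)**2 - 12*(-47)) = (1*(5 - 12) - 1)*(16 + 564) = (1*(-7) - 1)*580 = (-7 - 1)*580 = -8*580 = -4640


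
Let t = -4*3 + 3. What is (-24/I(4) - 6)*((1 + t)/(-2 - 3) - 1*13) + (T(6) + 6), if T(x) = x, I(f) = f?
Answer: 744/5 ≈ 148.80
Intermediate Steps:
t = -9 (t = -12 + 3 = -9)
(-24/I(4) - 6)*((1 + t)/(-2 - 3) - 1*13) + (T(6) + 6) = (-24/4 - 6)*((1 - 9)/(-2 - 3) - 1*13) + (6 + 6) = (-24*¼ - 6)*(-8/(-5) - 13) + 12 = (-6 - 6)*(-8*(-⅕) - 13) + 12 = -12*(8/5 - 13) + 12 = -12*(-57/5) + 12 = 684/5 + 12 = 744/5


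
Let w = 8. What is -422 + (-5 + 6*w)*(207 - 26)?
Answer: 7361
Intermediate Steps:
-422 + (-5 + 6*w)*(207 - 26) = -422 + (-5 + 6*8)*(207 - 26) = -422 + (-5 + 48)*181 = -422 + 43*181 = -422 + 7783 = 7361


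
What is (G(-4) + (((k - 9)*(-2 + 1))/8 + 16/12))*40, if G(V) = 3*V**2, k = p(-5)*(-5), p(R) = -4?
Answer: 5755/3 ≈ 1918.3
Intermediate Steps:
k = 20 (k = -4*(-5) = 20)
(G(-4) + (((k - 9)*(-2 + 1))/8 + 16/12))*40 = (3*(-4)**2 + (((20 - 9)*(-2 + 1))/8 + 16/12))*40 = (3*16 + ((11*(-1))*(1/8) + 16*(1/12)))*40 = (48 + (-11*1/8 + 4/3))*40 = (48 + (-11/8 + 4/3))*40 = (48 - 1/24)*40 = (1151/24)*40 = 5755/3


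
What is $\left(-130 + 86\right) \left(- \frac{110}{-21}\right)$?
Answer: $- \frac{4840}{21} \approx -230.48$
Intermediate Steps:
$\left(-130 + 86\right) \left(- \frac{110}{-21}\right) = - 44 \left(\left(-110\right) \left(- \frac{1}{21}\right)\right) = \left(-44\right) \frac{110}{21} = - \frac{4840}{21}$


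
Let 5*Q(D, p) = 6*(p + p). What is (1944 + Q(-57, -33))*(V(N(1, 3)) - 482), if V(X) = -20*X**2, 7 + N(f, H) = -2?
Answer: -19599048/5 ≈ -3.9198e+6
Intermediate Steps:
Q(D, p) = 12*p/5 (Q(D, p) = (6*(p + p))/5 = (6*(2*p))/5 = (12*p)/5 = 12*p/5)
N(f, H) = -9 (N(f, H) = -7 - 2 = -9)
(1944 + Q(-57, -33))*(V(N(1, 3)) - 482) = (1944 + (12/5)*(-33))*(-20*(-9)**2 - 482) = (1944 - 396/5)*(-20*81 - 482) = 9324*(-1620 - 482)/5 = (9324/5)*(-2102) = -19599048/5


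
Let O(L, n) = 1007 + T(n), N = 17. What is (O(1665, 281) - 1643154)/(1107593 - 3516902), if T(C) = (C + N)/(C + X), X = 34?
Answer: 517276007/758932335 ≈ 0.68158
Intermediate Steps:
T(C) = (17 + C)/(34 + C) (T(C) = (C + 17)/(C + 34) = (17 + C)/(34 + C))
O(L, n) = 1007 + (17 + n)/(34 + n)
(O(1665, 281) - 1643154)/(1107593 - 3516902) = ((34255 + 1008*281)/(34 + 281) - 1643154)/(1107593 - 3516902) = ((34255 + 283248)/315 - 1643154)/(-2409309) = ((1/315)*317503 - 1643154)*(-1/2409309) = (317503/315 - 1643154)*(-1/2409309) = -517276007/315*(-1/2409309) = 517276007/758932335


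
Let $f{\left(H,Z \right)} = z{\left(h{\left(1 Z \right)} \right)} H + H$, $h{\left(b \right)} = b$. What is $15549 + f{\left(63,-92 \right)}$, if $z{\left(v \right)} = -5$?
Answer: $15297$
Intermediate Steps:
$f{\left(H,Z \right)} = - 4 H$ ($f{\left(H,Z \right)} = - 5 H + H = - 4 H$)
$15549 + f{\left(63,-92 \right)} = 15549 - 252 = 15297$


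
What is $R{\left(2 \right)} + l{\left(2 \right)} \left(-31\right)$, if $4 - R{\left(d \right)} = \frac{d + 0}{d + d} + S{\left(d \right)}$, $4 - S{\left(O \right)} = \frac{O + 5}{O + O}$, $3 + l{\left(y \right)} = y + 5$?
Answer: $- \frac{491}{4} \approx -122.75$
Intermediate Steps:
$l{\left(y \right)} = 2 + y$ ($l{\left(y \right)} = -3 + \left(y + 5\right) = -3 + \left(5 + y\right) = 2 + y$)
$S{\left(O \right)} = 4 - \frac{5 + O}{2 O}$ ($S{\left(O \right)} = 4 - \frac{O + 5}{O + O} = 4 - \frac{5 + O}{2 O}$)
$R{\left(d \right)} = \frac{7}{2} - \frac{-5 + 7 d}{2 d}$ ($R{\left(d \right)} = 4 - \left(\frac{d + 0}{d + d} + \frac{-5 + 7 d}{2 d}\right) = 4 - \left(\frac{d}{2 d} + \frac{-5 + 7 d}{2 d}\right) = 4 - \left(d \frac{1}{2 d} + \frac{-5 + 7 d}{2 d}\right) = 4 - \left(\frac{1}{2} + \frac{-5 + 7 d}{2 d}\right) = \frac{7}{2} - \frac{-5 + 7 d}{2 d}$)
$R{\left(2 \right)} + l{\left(2 \right)} \left(-31\right) = \frac{5}{2 \cdot 2} + \left(2 + 2\right) \left(-31\right) = \frac{5}{2} \cdot \frac{1}{2} + 4 \left(-31\right) = \frac{5}{4} - 124 = - \frac{491}{4}$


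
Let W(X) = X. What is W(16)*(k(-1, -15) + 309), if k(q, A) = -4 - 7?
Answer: 4768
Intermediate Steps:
k(q, A) = -11
W(16)*(k(-1, -15) + 309) = 16*(-11 + 309) = 16*298 = 4768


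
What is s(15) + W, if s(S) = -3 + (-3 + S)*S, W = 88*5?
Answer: 617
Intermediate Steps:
W = 440
s(S) = -3 + S*(-3 + S)
s(15) + W = (-3 + 15² - 3*15) + 440 = (-3 + 225 - 45) + 440 = 177 + 440 = 617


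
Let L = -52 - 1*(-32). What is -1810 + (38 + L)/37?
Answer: -66952/37 ≈ -1809.5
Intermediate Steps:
L = -20 (L = -52 + 32 = -20)
-1810 + (38 + L)/37 = -1810 + (38 - 20)/37 = -1810 + 18*(1/37) = -1810 + 18/37 = -66952/37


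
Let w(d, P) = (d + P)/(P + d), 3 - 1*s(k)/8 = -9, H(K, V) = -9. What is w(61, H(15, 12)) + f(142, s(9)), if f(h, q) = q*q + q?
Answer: 9313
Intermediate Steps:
s(k) = 96 (s(k) = 24 - 8*(-9) = 24 + 72 = 96)
f(h, q) = q + q² (f(h, q) = q² + q = q + q²)
w(d, P) = 1 (w(d, P) = (P + d)/(P + d) = 1)
w(61, H(15, 12)) + f(142, s(9)) = 1 + 96*(1 + 96) = 1 + 96*97 = 1 + 9312 = 9313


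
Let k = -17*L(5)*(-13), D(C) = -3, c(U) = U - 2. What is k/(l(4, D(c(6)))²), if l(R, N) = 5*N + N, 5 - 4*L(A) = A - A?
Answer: 1105/1296 ≈ 0.85262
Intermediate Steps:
L(A) = 5/4 (L(A) = 5/4 - (A - A)/4 = 5/4 - ¼*0 = 5/4 + 0 = 5/4)
c(U) = -2 + U
l(R, N) = 6*N
k = 1105/4 (k = -17*5/4*(-13) = -85/4*(-13) = 1105/4 ≈ 276.25)
k/(l(4, D(c(6)))²) = 1105/(4*((6*(-3))²)) = 1105/(4*((-18)²)) = (1105/4)/324 = (1105/4)*(1/324) = 1105/1296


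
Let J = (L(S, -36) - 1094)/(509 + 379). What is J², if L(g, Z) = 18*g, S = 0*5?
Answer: 299209/197136 ≈ 1.5178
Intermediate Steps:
S = 0
J = -547/444 (J = (18*0 - 1094)/(509 + 379) = (0 - 1094)/888 = -1094*1/888 = -547/444 ≈ -1.2320)
J² = (-547/444)² = 299209/197136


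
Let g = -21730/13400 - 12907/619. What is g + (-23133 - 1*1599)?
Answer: -20532845187/829460 ≈ -24754.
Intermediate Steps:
g = -18640467/829460 (g = -21730*1/13400 - 12907*1/619 = -2173/1340 - 12907/619 = -18640467/829460 ≈ -22.473)
g + (-23133 - 1*1599) = -18640467/829460 + (-23133 - 1*1599) = -18640467/829460 + (-23133 - 1599) = -18640467/829460 - 24732 = -20532845187/829460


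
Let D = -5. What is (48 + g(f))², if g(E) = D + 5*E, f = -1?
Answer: 1444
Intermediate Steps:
g(E) = -5 + 5*E
(48 + g(f))² = (48 + (-5 + 5*(-1)))² = (48 + (-5 - 5))² = (48 - 10)² = 38² = 1444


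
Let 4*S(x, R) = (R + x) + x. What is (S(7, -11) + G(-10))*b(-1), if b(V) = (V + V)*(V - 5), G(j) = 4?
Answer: 57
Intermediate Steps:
b(V) = 2*V*(-5 + V) (b(V) = (2*V)*(-5 + V) = 2*V*(-5 + V))
S(x, R) = x/2 + R/4 (S(x, R) = ((R + x) + x)/4 = (R + 2*x)/4 = x/2 + R/4)
(S(7, -11) + G(-10))*b(-1) = (((½)*7 + (¼)*(-11)) + 4)*(2*(-1)*(-5 - 1)) = ((7/2 - 11/4) + 4)*(2*(-1)*(-6)) = (¾ + 4)*12 = (19/4)*12 = 57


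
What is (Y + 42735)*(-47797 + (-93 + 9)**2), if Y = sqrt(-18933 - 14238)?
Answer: -1741066635 - 40741*I*sqrt(33171) ≈ -1.7411e+9 - 7.4201e+6*I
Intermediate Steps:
Y = I*sqrt(33171) (Y = sqrt(-33171) = I*sqrt(33171) ≈ 182.13*I)
(Y + 42735)*(-47797 + (-93 + 9)**2) = (I*sqrt(33171) + 42735)*(-47797 + (-93 + 9)**2) = (42735 + I*sqrt(33171))*(-47797 + (-84)**2) = (42735 + I*sqrt(33171))*(-47797 + 7056) = (42735 + I*sqrt(33171))*(-40741) = -1741066635 - 40741*I*sqrt(33171)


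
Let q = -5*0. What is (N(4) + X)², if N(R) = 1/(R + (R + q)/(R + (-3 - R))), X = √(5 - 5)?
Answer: 9/64 ≈ 0.14063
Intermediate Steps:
q = 0
X = 0 (X = √0 = 0)
N(R) = 3/(2*R) (N(R) = 1/(R + (R + 0)/(R + (-3 - R))) = 1/(R + R/(-3)) = 1/(R + R*(-⅓)) = 1/(R - R/3) = 1/(2*R/3) = 3/(2*R))
(N(4) + X)² = ((3/2)/4 + 0)² = ((3/2)*(¼) + 0)² = (3/8 + 0)² = (3/8)² = 9/64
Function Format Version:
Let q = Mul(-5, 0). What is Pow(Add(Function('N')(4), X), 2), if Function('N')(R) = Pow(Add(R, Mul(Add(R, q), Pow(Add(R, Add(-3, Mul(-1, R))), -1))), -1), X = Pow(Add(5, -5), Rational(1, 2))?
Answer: Rational(9, 64) ≈ 0.14063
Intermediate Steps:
q = 0
X = 0 (X = Pow(0, Rational(1, 2)) = 0)
Function('N')(R) = Mul(Rational(3, 2), Pow(R, -1)) (Function('N')(R) = Pow(Add(R, Mul(Add(R, 0), Pow(Add(R, Add(-3, Mul(-1, R))), -1))), -1) = Pow(Add(R, Mul(R, Pow(-3, -1))), -1) = Pow(Add(R, Mul(R, Rational(-1, 3))), -1) = Pow(Add(R, Mul(Rational(-1, 3), R)), -1) = Pow(Mul(Rational(2, 3), R), -1) = Mul(Rational(3, 2), Pow(R, -1)))
Pow(Add(Function('N')(4), X), 2) = Pow(Add(Mul(Rational(3, 2), Pow(4, -1)), 0), 2) = Pow(Add(Mul(Rational(3, 2), Rational(1, 4)), 0), 2) = Pow(Add(Rational(3, 8), 0), 2) = Pow(Rational(3, 8), 2) = Rational(9, 64)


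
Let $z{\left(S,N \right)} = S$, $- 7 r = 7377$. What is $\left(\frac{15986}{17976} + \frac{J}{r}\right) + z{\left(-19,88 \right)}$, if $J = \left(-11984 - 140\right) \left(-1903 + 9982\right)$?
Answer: $\frac{2053802848151}{22101492} \approx 92926.0$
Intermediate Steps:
$r = - \frac{7377}{7}$ ($r = \left(- \frac{1}{7}\right) 7377 = - \frac{7377}{7} \approx -1053.9$)
$J = -97949796$ ($J = \left(-12124\right) 8079 = -97949796$)
$\left(\frac{15986}{17976} + \frac{J}{r}\right) + z{\left(-19,88 \right)} = \left(\frac{15986}{17976} - \frac{97949796}{- \frac{7377}{7}}\right) - 19 = \left(15986 \cdot \frac{1}{17976} - - \frac{228549524}{2459}\right) - 19 = \left(\frac{7993}{8988} + \frac{228549524}{2459}\right) - 19 = \frac{2054222776499}{22101492} - 19 = \frac{2053802848151}{22101492}$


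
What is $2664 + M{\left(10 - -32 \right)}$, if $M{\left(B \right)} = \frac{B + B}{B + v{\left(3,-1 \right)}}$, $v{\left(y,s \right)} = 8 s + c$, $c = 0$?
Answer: $\frac{45330}{17} \approx 2666.5$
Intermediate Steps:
$v{\left(y,s \right)} = 8 s$ ($v{\left(y,s \right)} = 8 s + 0 = 8 s$)
$M{\left(B \right)} = \frac{2 B}{-8 + B}$ ($M{\left(B \right)} = \frac{B + B}{B + 8 \left(-1\right)} = \frac{2 B}{B - 8} = \frac{2 B}{-8 + B}$)
$2664 + M{\left(10 - -32 \right)} = 2664 + \frac{2 \left(10 - -32\right)}{-8 + \left(10 - -32\right)} = 2664 + \frac{2 \left(10 + 32\right)}{-8 + \left(10 + 32\right)} = 2664 + 2 \cdot 42 \frac{1}{-8 + 42} = 2664 + 2 \cdot 42 \cdot \frac{1}{34} = 2664 + \frac{42}{17} = \frac{45330}{17}$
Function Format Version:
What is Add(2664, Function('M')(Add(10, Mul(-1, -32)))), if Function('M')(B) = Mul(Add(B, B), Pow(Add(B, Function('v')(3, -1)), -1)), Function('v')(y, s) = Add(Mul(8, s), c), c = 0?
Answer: Rational(45330, 17) ≈ 2666.5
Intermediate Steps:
Function('v')(y, s) = Mul(8, s) (Function('v')(y, s) = Add(Mul(8, s), 0) = Mul(8, s))
Function('M')(B) = Mul(2, B, Pow(Add(-8, B), -1)) (Function('M')(B) = Mul(Add(B, B), Pow(Add(B, Mul(8, -1)), -1)) = Mul(Mul(2, B), Pow(Add(B, -8), -1)) = Mul(Mul(2, B), Pow(Add(-8, B), -1)) = Mul(2, B, Pow(Add(-8, B), -1)))
Add(2664, Function('M')(Add(10, Mul(-1, -32)))) = Add(2664, Mul(2, Add(10, Mul(-1, -32)), Pow(Add(-8, Add(10, Mul(-1, -32))), -1))) = Add(2664, Mul(2, Add(10, 32), Pow(Add(-8, Add(10, 32)), -1))) = Add(2664, Mul(2, 42, Pow(Add(-8, 42), -1))) = Add(2664, Mul(2, 42, Pow(34, -1))) = Add(2664, Mul(2, 42, Rational(1, 34))) = Add(2664, Rational(42, 17)) = Rational(45330, 17)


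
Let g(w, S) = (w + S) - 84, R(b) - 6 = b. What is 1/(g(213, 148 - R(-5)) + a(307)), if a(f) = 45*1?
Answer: 1/321 ≈ 0.0031153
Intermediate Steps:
R(b) = 6 + b
a(f) = 45
g(w, S) = -84 + S + w (g(w, S) = (S + w) - 84 = -84 + S + w)
1/(g(213, 148 - R(-5)) + a(307)) = 1/((-84 + (148 - (6 - 5)) + 213) + 45) = 1/((-84 + (148 - 1*1) + 213) + 45) = 1/((-84 + (148 - 1) + 213) + 45) = 1/((-84 + 147 + 213) + 45) = 1/(276 + 45) = 1/321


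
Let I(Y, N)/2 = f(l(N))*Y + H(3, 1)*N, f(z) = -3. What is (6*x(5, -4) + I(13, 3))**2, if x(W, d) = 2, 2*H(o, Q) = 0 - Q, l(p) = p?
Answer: 4761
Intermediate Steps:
H(o, Q) = -Q/2 (H(o, Q) = (0 - Q)/2 = (-Q)/2 = -Q/2)
I(Y, N) = -N - 6*Y (I(Y, N) = 2*(-3*Y + (-1/2*1)*N) = 2*(-3*Y - N/2) = -N - 6*Y)
(6*x(5, -4) + I(13, 3))**2 = (6*2 + (-1*3 - 6*13))**2 = (12 + (-3 - 78))**2 = (12 - 81)**2 = (-69)**2 = 4761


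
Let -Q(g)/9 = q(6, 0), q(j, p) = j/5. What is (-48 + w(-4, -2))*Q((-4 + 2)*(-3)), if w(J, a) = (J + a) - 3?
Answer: 3078/5 ≈ 615.60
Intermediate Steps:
q(j, p) = j/5 (q(j, p) = j*(⅕) = j/5)
w(J, a) = -3 + J + a
Q(g) = -54/5 (Q(g) = -9*6/5 = -54/5)
(-48 + w(-4, -2))*Q((-4 + 2)*(-3)) = (-48 + (-3 - 4 - 2))*(-54/5) = (-48 - 9)*(-54/5) = -57*(-54/5) = 3078/5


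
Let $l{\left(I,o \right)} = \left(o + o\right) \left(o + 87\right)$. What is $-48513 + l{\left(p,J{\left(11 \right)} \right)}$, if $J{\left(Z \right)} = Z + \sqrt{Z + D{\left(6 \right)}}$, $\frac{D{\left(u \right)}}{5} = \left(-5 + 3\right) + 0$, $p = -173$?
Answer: $-46137$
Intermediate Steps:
$D{\left(u \right)} = -10$ ($D{\left(u \right)} = 5 \left(\left(-5 + 3\right) + 0\right) = 5 \left(-2 + 0\right) = 5 \left(-2\right) = -10$)
$J{\left(Z \right)} = Z + \sqrt{-10 + Z}$ ($J{\left(Z \right)} = Z + \sqrt{Z - 10} = Z + \sqrt{-10 + Z}$)
$l{\left(I,o \right)} = 2 o \left(87 + o\right)$
$-48513 + l{\left(p,J{\left(11 \right)} \right)} = -48513 + 2 \left(11 + \sqrt{-10 + 11}\right) \left(87 + \left(11 + \sqrt{-10 + 11}\right)\right) = -48513 + 2 \left(11 + \sqrt{1}\right) \left(87 + \left(11 + \sqrt{1}\right)\right) = -48513 + 2 \left(11 + 1\right) \left(87 + \left(11 + 1\right)\right) = -48513 + 2 \cdot 12 \left(87 + 12\right) = -48513 + 2 \cdot 12 \cdot 99 = -48513 + 2376 = -46137$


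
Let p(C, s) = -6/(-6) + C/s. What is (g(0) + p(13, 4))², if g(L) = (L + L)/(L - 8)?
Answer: 289/16 ≈ 18.063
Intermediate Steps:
g(L) = 2*L/(-8 + L) (g(L) = (2*L)/(-8 + L) = 2*L/(-8 + L))
p(C, s) = 1 + C/s (p(C, s) = -6*(-⅙) + C/s = 1 + C/s)
(g(0) + p(13, 4))² = (2*0/(-8 + 0) + (13 + 4)/4)² = (2*0/(-8) + (¼)*17)² = (2*0*(-⅛) + 17/4)² = (0 + 17/4)² = (17/4)² = 289/16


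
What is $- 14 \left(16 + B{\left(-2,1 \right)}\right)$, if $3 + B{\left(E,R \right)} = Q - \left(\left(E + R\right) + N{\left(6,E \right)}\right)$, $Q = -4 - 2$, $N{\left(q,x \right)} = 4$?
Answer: $-56$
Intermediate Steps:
$Q = -6$ ($Q = -4 - 2 = -6$)
$B{\left(E,R \right)} = -13 - E - R$ ($B{\left(E,R \right)} = -3 - \left(10 + E + R\right) = -13 - E - R$)
$- 14 \left(16 + B{\left(-2,1 \right)}\right) = - 14 \left(16 - 12\right) = \left(-14\right) 4 = -56$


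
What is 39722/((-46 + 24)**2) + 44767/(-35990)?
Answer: 175990944/2177395 ≈ 80.826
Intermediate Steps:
39722/((-46 + 24)**2) + 44767/(-35990) = 39722/((-22)**2) + 44767*(-1/35990) = 39722/484 - 44767/35990 = 39722*(1/484) - 44767/35990 = 19861/242 - 44767/35990 = 175990944/2177395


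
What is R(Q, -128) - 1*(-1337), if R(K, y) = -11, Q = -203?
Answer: 1326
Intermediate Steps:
R(Q, -128) - 1*(-1337) = -11 - 1*(-1337) = -11 + 1337 = 1326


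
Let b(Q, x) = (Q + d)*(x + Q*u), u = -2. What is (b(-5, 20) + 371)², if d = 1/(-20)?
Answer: 192721/4 ≈ 48180.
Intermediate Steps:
d = -1/20 ≈ -0.050000
b(Q, x) = (-1/20 + Q)*(x - 2*Q) (b(Q, x) = (Q - 1/20)*(x + Q*(-2)) = (-1/20 + Q)*(x - 2*Q))
(b(-5, 20) + 371)² = ((-2*(-5)² - 1/20*20 + (⅒)*(-5) - 5*20) + 371)² = ((-2*25 - 1 - ½ - 100) + 371)² = ((-50 - 1 - ½ - 100) + 371)² = (-303/2 + 371)² = (439/2)² = 192721/4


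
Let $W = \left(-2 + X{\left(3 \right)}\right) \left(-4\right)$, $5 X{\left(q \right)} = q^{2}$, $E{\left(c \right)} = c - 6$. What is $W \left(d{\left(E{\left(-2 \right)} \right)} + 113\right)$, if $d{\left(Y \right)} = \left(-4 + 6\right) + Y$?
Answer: $\frac{428}{5} \approx 85.6$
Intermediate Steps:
$E{\left(c \right)} = -6 + c$ ($E{\left(c \right)} = c - 6 = -6 + c$)
$X{\left(q \right)} = \frac{q^{2}}{5}$
$d{\left(Y \right)} = 2 + Y$
$W = \frac{4}{5}$ ($W = \left(-2 + \frac{3^{2}}{5}\right) \left(-4\right) = \left(-2 + \frac{1}{5} \cdot 9\right) \left(-4\right) = \left(-2 + \frac{9}{5}\right) \left(-4\right) = \left(- \frac{1}{5}\right) \left(-4\right) = \frac{4}{5} \approx 0.8$)
$W \left(d{\left(E{\left(-2 \right)} \right)} + 113\right) = \frac{4 \left(\left(2 - 8\right) + 113\right)}{5} = \frac{4 \left(-6 + 113\right)}{5} = \frac{4}{5} \cdot 107 = \frac{428}{5}$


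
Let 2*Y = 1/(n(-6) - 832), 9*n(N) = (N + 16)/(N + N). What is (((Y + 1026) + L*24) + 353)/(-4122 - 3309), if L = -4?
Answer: -57649012/333897123 ≈ -0.17266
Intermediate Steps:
n(N) = (16 + N)/(18*N) (n(N) = ((N + 16)/(N + N))/9 = ((16 + N)/((2*N)))/9 = ((16 + N)*(1/(2*N)))/9 = ((16 + N)/(2*N))/9 = (16 + N)/(18*N))
Y = -27/44933 (Y = 1/(2*((1/18)*(16 - 6)/(-6) - 832)) = 1/(2*((1/18)*(-⅙)*10 - 832)) = 1/(2*(-5/54 - 832)) = 1/(2*(-44933/54)) = (½)*(-54/44933) = -27/44933 ≈ -0.00060089)
(((Y + 1026) + L*24) + 353)/(-4122 - 3309) = (((-27/44933 + 1026) - 4*24) + 353)/(-4122 - 3309) = ((46101231/44933 - 96) + 353)/(-7431) = (41787663/44933 + 353)*(-1/7431) = (57649012/44933)*(-1/7431) = -57649012/333897123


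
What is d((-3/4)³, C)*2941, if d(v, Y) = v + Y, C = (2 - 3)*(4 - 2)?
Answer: -455855/64 ≈ -7122.7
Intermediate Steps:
C = -2 (C = -1*2 = -2)
d(v, Y) = Y + v
d((-3/4)³, C)*2941 = (-2 + (-3/4)³)*2941 = (-2 + (-3*¼)³)*2941 = (-2 + (-¾)³)*2941 = (-2 - 27/64)*2941 = -155/64*2941 = -455855/64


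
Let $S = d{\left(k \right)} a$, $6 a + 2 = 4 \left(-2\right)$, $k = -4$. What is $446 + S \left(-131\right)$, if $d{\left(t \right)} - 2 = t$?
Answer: $\frac{28}{3} \approx 9.3333$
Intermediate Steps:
$d{\left(t \right)} = 2 + t$
$a = - \frac{5}{3}$ ($a = - \frac{1}{3} + \frac{4 \left(-2\right)}{6} = - \frac{1}{3} + \frac{1}{6} \left(-8\right) = - \frac{1}{3} - \frac{4}{3} = - \frac{5}{3} \approx -1.6667$)
$S = \frac{10}{3}$ ($S = \left(2 - 4\right) \left(- \frac{5}{3}\right) = \left(-2\right) \left(- \frac{5}{3}\right) = \frac{10}{3} \approx 3.3333$)
$446 + S \left(-131\right) = 446 + \frac{10}{3} \left(-131\right) = 446 - \frac{1310}{3} = \frac{28}{3}$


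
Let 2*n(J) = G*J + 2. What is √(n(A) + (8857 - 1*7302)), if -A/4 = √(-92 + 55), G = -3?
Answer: √(1556 + 6*I*√37) ≈ 39.449 + 0.4626*I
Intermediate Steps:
A = -4*I*√37 (A = -4*√(-92 + 55) = -4*I*√37 ≈ -24.331*I)
n(J) = 1 - 3*J/2 (n(J) = (-3*J + 2)/2 = (2 - 3*J)/2 = 1 - 3*J/2)
√(n(A) + (8857 - 1*7302)) = √((1 - (-6)*I*√37) + (8857 - 1*7302)) = √((1 + 6*I*√37) + (8857 - 7302)) = √((1 + 6*I*√37) + 1555) = √(1556 + 6*I*√37)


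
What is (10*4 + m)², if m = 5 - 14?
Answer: 961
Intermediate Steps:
m = -9
(10*4 + m)² = (10*4 - 9)² = (40 - 9)² = 31² = 961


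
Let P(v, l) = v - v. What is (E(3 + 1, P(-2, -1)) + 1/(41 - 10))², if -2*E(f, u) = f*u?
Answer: 1/961 ≈ 0.0010406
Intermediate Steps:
P(v, l) = 0
E(f, u) = -f*u/2
(E(3 + 1, P(-2, -1)) + 1/(41 - 10))² = (-½*(3 + 1)*0 + 1/(41 - 10))² = (-½*4*0 + 1/31)² = (0 + 1/31)² = (1/31)² = 1/961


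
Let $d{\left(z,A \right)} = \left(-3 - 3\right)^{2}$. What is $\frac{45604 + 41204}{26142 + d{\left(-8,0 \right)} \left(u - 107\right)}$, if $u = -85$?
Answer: $\frac{14468}{3205} \approx 4.5142$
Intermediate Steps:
$d{\left(z,A \right)} = 36$ ($d{\left(z,A \right)} = \left(-6\right)^{2} = 36$)
$\frac{45604 + 41204}{26142 + d{\left(-8,0 \right)} \left(u - 107\right)} = \frac{45604 + 41204}{26142 + 36 \left(-85 - 107\right)} = \frac{86808}{26142 + 36 \left(-192\right)} = \frac{86808}{26142 - 6912} = \frac{86808}{19230} = 86808 \cdot \frac{1}{19230} = \frac{14468}{3205}$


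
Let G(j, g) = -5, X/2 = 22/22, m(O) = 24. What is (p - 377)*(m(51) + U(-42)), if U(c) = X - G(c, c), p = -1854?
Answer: -69161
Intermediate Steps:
X = 2 (X = 2*(22/22) = 2*(22*(1/22)) = 2*1 = 2)
U(c) = 7 (U(c) = 2 - 1*(-5) = 2 + 5 = 7)
(p - 377)*(m(51) + U(-42)) = (-1854 - 377)*(24 + 7) = -2231*31 = -69161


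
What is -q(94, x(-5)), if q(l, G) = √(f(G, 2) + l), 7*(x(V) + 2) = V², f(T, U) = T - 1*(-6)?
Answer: -3*√553/7 ≈ -10.078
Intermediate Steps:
f(T, U) = 6 + T (f(T, U) = T + 6 = 6 + T)
x(V) = -2 + V²/7
q(l, G) = √(6 + G + l) (q(l, G) = √((6 + G) + l) = √(6 + G + l))
-q(94, x(-5)) = -√(6 + (-2 + (⅐)*(-5)²) + 94) = -√(6 + (-2 + (⅐)*25) + 94) = -√(6 + (-2 + 25/7) + 94) = -√(6 + 11/7 + 94) = -√(711/7) = -3*√553/7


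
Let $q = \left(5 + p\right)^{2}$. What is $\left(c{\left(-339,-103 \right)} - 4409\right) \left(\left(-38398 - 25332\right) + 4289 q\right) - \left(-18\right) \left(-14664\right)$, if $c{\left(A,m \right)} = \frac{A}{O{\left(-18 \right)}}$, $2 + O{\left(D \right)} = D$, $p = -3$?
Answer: $\frac{2042913847}{10} \approx 2.0429 \cdot 10^{8}$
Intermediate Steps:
$O{\left(D \right)} = -2 + D$
$q = 4$ ($q = \left(5 - 3\right)^{2} = 2^{2} = 4$)
$c{\left(A,m \right)} = - \frac{A}{20}$ ($c{\left(A,m \right)} = \frac{A}{-2 - 18} = \frac{A}{-20} = A \left(- \frac{1}{20}\right) = - \frac{A}{20}$)
$\left(c{\left(-339,-103 \right)} - 4409\right) \left(\left(-38398 - 25332\right) + 4289 q\right) - \left(-18\right) \left(-14664\right) = \left(\left(- \frac{1}{20}\right) \left(-339\right) - 4409\right) \left(\left(-38398 - 25332\right) + 4289 \cdot 4\right) - \left(-18\right) \left(-14664\right) = \left(\frac{339}{20} - 4409\right) \left(\left(-38398 - 25332\right) + 17156\right) - 263952 = - \frac{87841 \left(-63730 + 17156\right)}{20} - 263952 = \left(- \frac{87841}{20}\right) \left(-46574\right) - 263952 = \frac{2045553367}{10} - 263952 = \frac{2042913847}{10}$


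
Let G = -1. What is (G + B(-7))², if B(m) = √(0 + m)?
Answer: (1 - I*√7)² ≈ -6.0 - 5.2915*I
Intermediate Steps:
B(m) = √m
(G + B(-7))² = (-1 + √(-7))² = (-1 + I*√7)²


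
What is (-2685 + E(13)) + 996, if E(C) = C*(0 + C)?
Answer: -1520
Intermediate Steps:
E(C) = C**2 (E(C) = C*C = C**2)
(-2685 + E(13)) + 996 = (-2685 + 13**2) + 996 = (-2685 + 169) + 996 = -2516 + 996 = -1520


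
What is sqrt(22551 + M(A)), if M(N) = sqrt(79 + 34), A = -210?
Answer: sqrt(22551 + sqrt(113)) ≈ 150.21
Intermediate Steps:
M(N) = sqrt(113)
sqrt(22551 + M(A)) = sqrt(22551 + sqrt(113))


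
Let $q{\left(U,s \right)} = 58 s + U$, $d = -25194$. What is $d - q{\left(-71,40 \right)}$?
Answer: $-27443$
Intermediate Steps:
$q{\left(U,s \right)} = U + 58 s$
$d - q{\left(-71,40 \right)} = -25194 - \left(-71 + 58 \cdot 40\right) = -25194 - \left(-71 + 2320\right) = -25194 - 2249 = -27443$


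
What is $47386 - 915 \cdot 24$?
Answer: $25426$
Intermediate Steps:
$47386 - 915 \cdot 24 = 47386 - 21960 = 25426$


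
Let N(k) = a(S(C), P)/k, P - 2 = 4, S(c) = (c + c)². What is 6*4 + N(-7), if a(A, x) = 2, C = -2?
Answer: 166/7 ≈ 23.714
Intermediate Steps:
S(c) = 4*c² (S(c) = (2*c)² = 4*c²)
P = 6 (P = 2 + 4 = 6)
N(k) = 2/k
6*4 + N(-7) = 6*4 + 2/(-7) = 24 + 2*(-⅐) = 24 - 2/7 = 166/7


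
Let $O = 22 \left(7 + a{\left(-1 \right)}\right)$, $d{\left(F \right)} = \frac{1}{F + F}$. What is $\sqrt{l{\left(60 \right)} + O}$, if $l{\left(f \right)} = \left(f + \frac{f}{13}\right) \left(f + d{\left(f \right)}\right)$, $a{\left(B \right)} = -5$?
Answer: $\frac{\sqrt{662727}}{13} \approx 62.622$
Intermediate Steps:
$d{\left(F \right)} = \frac{1}{2 F}$
$O = 44$ ($O = 22 \left(7 - 5\right) = 22 \cdot 2 = 44$)
$l{\left(f \right)} = \frac{14 f \left(f + \frac{1}{2 f}\right)}{13}$ ($l{\left(f \right)} = \left(f + \frac{f}{13}\right) \left(f + \frac{1}{2 f}\right) = \frac{14 f}{13} \left(f + \frac{1}{2 f}\right) = \frac{14 f \left(f + \frac{1}{2 f}\right)}{13}$)
$\sqrt{l{\left(60 \right)} + O} = \sqrt{\left(\frac{7}{13} + \frac{14 \cdot 60^{2}}{13}\right) + 44} = \sqrt{\left(\frac{7}{13} + \frac{14}{13} \cdot 3600\right) + 44} = \sqrt{\left(\frac{7}{13} + \frac{50400}{13}\right) + 44} = \sqrt{\frac{50407}{13} + 44} = \sqrt{\frac{50979}{13}} = \frac{\sqrt{662727}}{13}$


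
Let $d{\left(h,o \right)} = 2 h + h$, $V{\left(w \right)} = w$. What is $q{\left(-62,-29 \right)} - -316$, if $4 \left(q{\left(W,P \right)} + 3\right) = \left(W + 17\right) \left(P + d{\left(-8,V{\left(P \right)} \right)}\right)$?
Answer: $\frac{3637}{4} \approx 909.25$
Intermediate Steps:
$d{\left(h,o \right)} = 3 h$
$q{\left(W,P \right)} = -3 + \frac{\left(-24 + P\right) \left(17 + W\right)}{4}$ ($q{\left(W,P \right)} = -3 + \frac{\left(W + 17\right) \left(P + 3 \left(-8\right)\right)}{4} = -3 + \frac{\left(17 + W\right) \left(P - 24\right)}{4} = -3 + \frac{\left(17 + W\right) \left(-24 + P\right)}{4} = -3 + \frac{\left(-24 + P\right) \left(17 + W\right)}{4}$)
$q{\left(-62,-29 \right)} - -316 = \left(-105 - -372 + \frac{17}{4} \left(-29\right) + \frac{1}{4} \left(-29\right) \left(-62\right)\right) - -316 = \left(-105 + 372 - \frac{493}{4} + \frac{899}{2}\right) + 316 = \frac{2373}{4} + 316 = \frac{3637}{4}$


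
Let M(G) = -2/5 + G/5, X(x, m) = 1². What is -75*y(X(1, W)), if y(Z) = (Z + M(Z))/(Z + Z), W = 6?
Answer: -30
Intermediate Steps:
X(x, m) = 1
M(G) = -⅖ + G/5 (M(G) = -2*⅕ + G*(⅕) = -⅖ + G/5)
y(Z) = (-⅖ + 6*Z/5)/(2*Z) (y(Z) = (Z + (-⅖ + Z/5))/(Z + Z) = (-⅖ + 6*Z/5)/((2*Z)) = (-⅖ + 6*Z/5)*(1/(2*Z)) = (-⅖ + 6*Z/5)/(2*Z))
-75*y(X(1, W)) = -15*(-1 + 3*1)/1 = -15*(-1 + 3) = -15*2 = -75*⅖ = -30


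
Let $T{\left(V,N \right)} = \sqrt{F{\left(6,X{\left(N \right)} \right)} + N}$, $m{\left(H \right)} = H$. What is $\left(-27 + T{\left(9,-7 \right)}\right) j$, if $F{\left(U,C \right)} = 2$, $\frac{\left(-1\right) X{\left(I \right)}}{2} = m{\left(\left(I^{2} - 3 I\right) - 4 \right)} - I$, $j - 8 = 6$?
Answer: $-378 + 14 i \sqrt{5} \approx -378.0 + 31.305 i$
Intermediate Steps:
$j = 14$ ($j = 8 + 6 = 14$)
$X{\left(I \right)} = 8 - 2 I^{2} + 8 I$ ($X{\left(I \right)} = - 2 \left(\left(\left(I^{2} - 3 I\right) - 4\right) - I\right) = - 2 \left(\left(-4 + I^{2} - 3 I\right) - I\right) = - 2 \left(-4 + I^{2} - 4 I\right) = 8 - 2 I^{2} + 8 I$)
$T{\left(V,N \right)} = \sqrt{2 + N}$
$\left(-27 + T{\left(9,-7 \right)}\right) j = \left(-27 + \sqrt{2 - 7}\right) 14 = \left(-27 + \sqrt{-5}\right) 14 = \left(-27 + i \sqrt{5}\right) 14 = -378 + 14 i \sqrt{5}$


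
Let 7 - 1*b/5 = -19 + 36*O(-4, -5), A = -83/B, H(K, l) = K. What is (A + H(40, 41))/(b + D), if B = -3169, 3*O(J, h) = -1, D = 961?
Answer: 126843/3647519 ≈ 0.034775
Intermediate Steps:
O(J, h) = -⅓ (O(J, h) = (⅓)*(-1) = -⅓)
A = 83/3169 (A = -83/(-3169) = -83*(-1/3169) = 83/3169 ≈ 0.026191)
b = 190 (b = 35 - 5*(-19 + 36*(-⅓)) = 35 - 5*(-19 - 12) = 35 - 5*(-31) = 35 + 155 = 190)
(A + H(40, 41))/(b + D) = (83/3169 + 40)/(190 + 961) = (126843/3169)/1151 = (126843/3169)*(1/1151) = 126843/3647519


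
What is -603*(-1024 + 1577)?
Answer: -333459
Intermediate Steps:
-603*(-1024 + 1577) = -603*553 = -333459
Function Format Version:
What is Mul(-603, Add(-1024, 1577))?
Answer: -333459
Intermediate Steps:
Mul(-603, Add(-1024, 1577)) = Mul(-603, 553) = -333459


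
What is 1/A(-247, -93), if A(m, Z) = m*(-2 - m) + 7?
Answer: -1/60508 ≈ -1.6527e-5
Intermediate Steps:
A(m, Z) = 7 + m*(-2 - m)
1/A(-247, -93) = 1/(7 - 1*(-247)**2 - 2*(-247)) = 1/(7 - 1*61009 + 494) = 1/(7 - 61009 + 494) = 1/(-60508) = -1/60508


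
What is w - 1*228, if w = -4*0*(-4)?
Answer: -228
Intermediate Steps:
w = 0 (w = 0*(-4) = 0)
w - 1*228 = 0 - 1*228 = 0 - 228 = -228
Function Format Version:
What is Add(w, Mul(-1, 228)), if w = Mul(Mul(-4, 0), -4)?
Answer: -228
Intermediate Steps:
w = 0 (w = Mul(0, -4) = 0)
Add(w, Mul(-1, 228)) = Add(0, Mul(-1, 228)) = Add(0, -228) = -228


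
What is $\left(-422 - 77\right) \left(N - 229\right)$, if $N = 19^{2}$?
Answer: $-65868$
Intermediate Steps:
$N = 361$
$\left(-422 - 77\right) \left(N - 229\right) = \left(-422 - 77\right) \left(361 - 229\right) = \left(-499\right) 132 = -65868$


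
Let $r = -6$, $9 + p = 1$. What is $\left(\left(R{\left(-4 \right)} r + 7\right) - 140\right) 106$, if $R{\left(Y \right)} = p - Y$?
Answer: $-11554$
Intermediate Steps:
$p = -8$ ($p = -9 + 1 = -8$)
$R{\left(Y \right)} = -8 - Y$
$\left(\left(R{\left(-4 \right)} r + 7\right) - 140\right) 106 = \left(\left(\left(-8 - -4\right) \left(-6\right) + 7\right) - 140\right) 106 = \left(\left(\left(-8 + 4\right) \left(-6\right) + 7\right) - 140\right) 106 = \left(\left(\left(-4\right) \left(-6\right) + 7\right) - 140\right) 106 = \left(\left(24 + 7\right) - 140\right) 106 = \left(31 - 140\right) 106 = \left(-109\right) 106 = -11554$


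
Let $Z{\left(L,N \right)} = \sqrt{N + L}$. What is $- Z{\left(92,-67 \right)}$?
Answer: $-5$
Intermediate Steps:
$Z{\left(L,N \right)} = \sqrt{L + N}$
$- Z{\left(92,-67 \right)} = - \sqrt{92 - 67} = - \sqrt{25} = \left(-1\right) 5 = -5$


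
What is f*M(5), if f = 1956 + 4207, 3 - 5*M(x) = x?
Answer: -12326/5 ≈ -2465.2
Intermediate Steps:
M(x) = ⅗ - x/5
f = 6163
f*M(5) = 6163*(⅗ - ⅕*5) = 6163*(⅗ - 1) = 6163*(-⅖) = -12326/5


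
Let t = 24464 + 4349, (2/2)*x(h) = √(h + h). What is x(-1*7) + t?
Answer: 28813 + I*√14 ≈ 28813.0 + 3.7417*I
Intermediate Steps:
x(h) = √2*√h (x(h) = √(h + h) = √(2*h) = √2*√h)
t = 28813
x(-1*7) + t = √2*√(-1*7) + 28813 = √2*√(-7) + 28813 = √2*(I*√7) + 28813 = I*√14 + 28813 = 28813 + I*√14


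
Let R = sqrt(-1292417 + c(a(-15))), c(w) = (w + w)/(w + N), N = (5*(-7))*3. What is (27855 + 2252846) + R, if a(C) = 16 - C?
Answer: 2280701 + 2*I*sqrt(442330005)/37 ≈ 2.2807e+6 + 1136.8*I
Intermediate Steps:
N = -105 (N = -35*3 = -105)
c(w) = 2*w/(-105 + w) (c(w) = (w + w)/(w - 105) = (2*w)/(-105 + w) = 2*w/(-105 + w))
R = 2*I*sqrt(442330005)/37 (R = sqrt(-1292417 + 2*(16 - 1*(-15))/(-105 + (16 - 1*(-15)))) = sqrt(-1292417 + 2*(16 + 15)/(-105 + (16 + 15))) = sqrt(-1292417 + 2*31/(-105 + 31)) = sqrt(-1292417 + 2*31/(-74)) = sqrt(-1292417 + 2*31*(-1/74)) = sqrt(-1292417 - 31/37) = sqrt(-47819460/37) = 2*I*sqrt(442330005)/37 ≈ 1136.8*I)
(27855 + 2252846) + R = (27855 + 2252846) + 2*I*sqrt(442330005)/37 = 2280701 + 2*I*sqrt(442330005)/37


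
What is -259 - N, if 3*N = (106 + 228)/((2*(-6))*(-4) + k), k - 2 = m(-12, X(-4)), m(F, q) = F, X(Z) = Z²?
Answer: -14930/57 ≈ -261.93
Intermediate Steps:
k = -10 (k = 2 - 12 = -10)
N = 167/57 (N = ((106 + 228)/((2*(-6))*(-4) - 10))/3 = (334/(-12*(-4) - 10))/3 = (334/(48 - 10))/3 = (334/38)/3 = (334*(1/38))/3 = (⅓)*(167/19) = 167/57 ≈ 2.9298)
-259 - N = -259 - 1*167/57 = -259 - 167/57 = -14930/57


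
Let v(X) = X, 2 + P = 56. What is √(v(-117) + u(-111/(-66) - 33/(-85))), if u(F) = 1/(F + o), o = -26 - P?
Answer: I*√2484994661827/145729 ≈ 10.817*I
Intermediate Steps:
P = 54 (P = -2 + 56 = 54)
o = -80 (o = -26 - 1*54 = -26 - 54 = -80)
u(F) = 1/(-80 + F) (u(F) = 1/(F - 80) = 1/(-80 + F))
√(v(-117) + u(-111/(-66) - 33/(-85))) = √(-117 + 1/(-80 + (-111/(-66) - 33/(-85)))) = √(-117 + 1/(-80 + (-111*(-1/66) - 33*(-1/85)))) = √(-117 + 1/(-80 + (37/22 + 33/85))) = √(-117 + 1/(-80 + 3871/1870)) = √(-117 + 1/(-145729/1870)) = √(-117 - 1870/145729) = √(-17052163/145729) = I*√2484994661827/145729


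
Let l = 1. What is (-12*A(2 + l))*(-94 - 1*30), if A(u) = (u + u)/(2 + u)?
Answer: 8928/5 ≈ 1785.6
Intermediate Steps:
A(u) = 2*u/(2 + u) (A(u) = (2*u)/(2 + u) = 2*u/(2 + u))
(-12*A(2 + l))*(-94 - 1*30) = (-24*(2 + 1)/(2 + (2 + 1)))*(-94 - 1*30) = (-24*3/(2 + 3))*(-94 - 30) = -24*3/5*(-124) = -12*6/5*(-124) = -72/5*(-124) = 8928/5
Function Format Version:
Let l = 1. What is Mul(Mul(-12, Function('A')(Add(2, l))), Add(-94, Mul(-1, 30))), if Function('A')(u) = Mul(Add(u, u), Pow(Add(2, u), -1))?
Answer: Rational(8928, 5) ≈ 1785.6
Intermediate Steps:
Function('A')(u) = Mul(2, u, Pow(Add(2, u), -1)) (Function('A')(u) = Mul(Mul(2, u), Pow(Add(2, u), -1)) = Mul(2, u, Pow(Add(2, u), -1)))
Mul(Mul(-12, Function('A')(Add(2, l))), Add(-94, Mul(-1, 30))) = Mul(Mul(-12, Mul(2, Add(2, 1), Pow(Add(2, Add(2, 1)), -1))), Add(-94, Mul(-1, 30))) = Mul(Mul(-12, Mul(2, 3, Pow(Add(2, 3), -1))), Add(-94, -30)) = Mul(Mul(-12, Mul(2, 3, Pow(5, -1))), -124) = Mul(Mul(-12, Mul(2, 3, Rational(1, 5))), -124) = Mul(Mul(-12, Rational(6, 5)), -124) = Mul(Rational(-72, 5), -124) = Rational(8928, 5)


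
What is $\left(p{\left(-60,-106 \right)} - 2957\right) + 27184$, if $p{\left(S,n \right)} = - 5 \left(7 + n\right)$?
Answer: $24722$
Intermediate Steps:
$p{\left(S,n \right)} = -35 - 5 n$
$\left(p{\left(-60,-106 \right)} - 2957\right) + 27184 = \left(\left(-35 - -530\right) - 2957\right) + 27184 = \left(\left(-35 + 530\right) - 2957\right) + 27184 = \left(495 - 2957\right) + 27184 = -2462 + 27184 = 24722$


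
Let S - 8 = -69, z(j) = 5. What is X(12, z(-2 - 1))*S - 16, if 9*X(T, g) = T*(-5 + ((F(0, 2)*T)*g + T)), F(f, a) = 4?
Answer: -60316/3 ≈ -20105.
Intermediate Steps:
S = -61 (S = 8 - 69 = -61)
X(T, g) = T*(-5 + T + 4*T*g)/9 (X(T, g) = (T*(-5 + ((4*T)*g + T)))/9 = (T*(-5 + (4*T*g + T)))/9 = (T*(-5 + (T + 4*T*g)))/9 = (T*(-5 + T + 4*T*g))/9 = T*(-5 + T + 4*T*g)/9)
X(12, z(-2 - 1))*S - 16 = ((1/9)*12*(-5 + 12 + 4*12*5))*(-61) - 16 = ((1/9)*12*(-5 + 12 + 240))*(-61) - 16 = ((1/9)*12*247)*(-61) - 16 = (988/3)*(-61) - 16 = -60268/3 - 16 = -60316/3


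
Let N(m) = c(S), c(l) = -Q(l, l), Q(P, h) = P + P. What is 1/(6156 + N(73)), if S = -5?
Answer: 1/6166 ≈ 0.00016218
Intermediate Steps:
Q(P, h) = 2*P
c(l) = -2*l
N(m) = 10 (N(m) = -2*(-5) = 10)
1/(6156 + N(73)) = 1/(6156 + 10) = 1/6166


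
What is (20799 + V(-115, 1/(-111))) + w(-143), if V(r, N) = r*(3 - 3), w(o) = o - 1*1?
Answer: 20655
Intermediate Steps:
w(o) = -1 + o (w(o) = o - 1 = -1 + o)
V(r, N) = 0 (V(r, N) = r*0 = 0)
(20799 + V(-115, 1/(-111))) + w(-143) = (20799 + 0) + (-1 - 143) = 20799 - 144 = 20655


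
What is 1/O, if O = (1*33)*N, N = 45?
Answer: 1/1485 ≈ 0.00067340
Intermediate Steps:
O = 1485 (O = (1*33)*45 = 33*45 = 1485)
1/O = 1/1485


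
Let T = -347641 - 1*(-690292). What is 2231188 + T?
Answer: 2573839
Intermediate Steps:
T = 342651 (T = -347641 + 690292 = 342651)
2231188 + T = 2231188 + 342651 = 2573839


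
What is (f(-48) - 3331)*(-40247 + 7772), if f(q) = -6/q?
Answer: 865361325/8 ≈ 1.0817e+8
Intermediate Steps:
(f(-48) - 3331)*(-40247 + 7772) = (-6/(-48) - 3331)*(-40247 + 7772) = (-6*(-1/48) - 3331)*(-32475) = (1/8 - 3331)*(-32475) = -26647/8*(-32475) = 865361325/8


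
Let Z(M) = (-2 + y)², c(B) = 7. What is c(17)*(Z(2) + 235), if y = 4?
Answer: 1673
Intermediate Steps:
Z(M) = 4 (Z(M) = (-2 + 4)² = 2² = 4)
c(17)*(Z(2) + 235) = 7*(4 + 235) = 7*239 = 1673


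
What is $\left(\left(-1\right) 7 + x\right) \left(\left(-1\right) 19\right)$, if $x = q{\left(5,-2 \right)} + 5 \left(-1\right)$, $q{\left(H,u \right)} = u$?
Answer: $266$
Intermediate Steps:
$x = -7$ ($x = -2 + 5 \left(-1\right) = -2 - 5 = -7$)
$\left(\left(-1\right) 7 + x\right) \left(\left(-1\right) 19\right) = \left(\left(-1\right) 7 - 7\right) \left(\left(-1\right) 19\right) = \left(-7 - 7\right) \left(-19\right) = \left(-14\right) \left(-19\right) = 266$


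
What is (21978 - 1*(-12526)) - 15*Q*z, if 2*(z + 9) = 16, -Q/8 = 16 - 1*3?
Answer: 32944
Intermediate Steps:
Q = -104 (Q = -8*(16 - 1*3) = -8*(16 - 3) = -8*13 = -104)
z = -1 (z = -9 + (1/2)*16 = -9 + 8 = -1)
(21978 - 1*(-12526)) - 15*Q*z = (21978 - 1*(-12526)) - 15*(-104)*(-1) = (21978 + 12526) - (-1560)*(-1) = 34504 - 1*1560 = 34504 - 1560 = 32944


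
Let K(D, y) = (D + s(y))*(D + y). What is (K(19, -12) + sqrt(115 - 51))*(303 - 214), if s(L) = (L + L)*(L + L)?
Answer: 371397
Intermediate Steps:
s(L) = 4*L**2 (s(L) = (2*L)*(2*L) = 4*L**2)
K(D, y) = (D + y)*(D + 4*y**2) (K(D, y) = (D + 4*y**2)*(D + y) = (D + y)*(D + 4*y**2))
(K(19, -12) + sqrt(115 - 51))*(303 - 214) = ((19**2 + 4*(-12)**3 + 19*(-12) + 4*19*(-12)**2) + sqrt(115 - 51))*(303 - 214) = ((361 + 4*(-1728) - 228 + 4*19*144) + sqrt(64))*89 = ((361 - 6912 - 228 + 10944) + 8)*89 = (4165 + 8)*89 = 4173*89 = 371397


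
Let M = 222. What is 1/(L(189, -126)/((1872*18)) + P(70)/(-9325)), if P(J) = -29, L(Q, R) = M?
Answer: 52369200/507889 ≈ 103.11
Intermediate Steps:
L(Q, R) = 222
1/(L(189, -126)/((1872*18)) + P(70)/(-9325)) = 1/(222/((1872*18)) - 29/(-9325)) = 1/(222/33696 - 29*(-1/9325)) = 1/(222*(1/33696) + 29/9325) = 1/(37/5616 + 29/9325) = 1/(507889/52369200) = 52369200/507889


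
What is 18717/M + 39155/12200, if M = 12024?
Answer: 2913113/611220 ≈ 4.7661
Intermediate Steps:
18717/M + 39155/12200 = 18717/12024 + 39155/12200 = 18717*(1/12024) + 39155*(1/12200) = 6239/4008 + 7831/2440 = 2913113/611220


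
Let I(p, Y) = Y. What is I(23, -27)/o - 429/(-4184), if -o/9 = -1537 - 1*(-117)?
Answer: 149157/1485320 ≈ 0.10042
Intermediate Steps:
o = 12780 (o = -9*(-1537 - 1*(-117)) = -9*(-1537 + 117) = -9*(-1420) = 12780)
I(23, -27)/o - 429/(-4184) = -27/12780 - 429/(-4184) = -27*1/12780 - 429*(-1/4184) = -3/1420 + 429/4184 = 149157/1485320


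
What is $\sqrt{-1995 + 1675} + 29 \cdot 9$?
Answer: $261 + 8 i \sqrt{5} \approx 261.0 + 17.889 i$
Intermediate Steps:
$\sqrt{-1995 + 1675} + 29 \cdot 9 = \sqrt{-320} + 261 = 8 i \sqrt{5} + 261 = 261 + 8 i \sqrt{5}$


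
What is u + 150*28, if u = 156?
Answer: 4356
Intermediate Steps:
u + 150*28 = 156 + 150*28 = 156 + 4200 = 4356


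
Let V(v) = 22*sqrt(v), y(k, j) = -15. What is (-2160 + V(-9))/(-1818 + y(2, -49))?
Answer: 720/611 - 22*I/611 ≈ 1.1784 - 0.036007*I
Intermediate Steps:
(-2160 + V(-9))/(-1818 + y(2, -49)) = (-2160 + 22*sqrt(-9))/(-1818 - 15) = (-2160 + 22*(3*I))/(-1833) = (-2160 + 66*I)*(-1/1833) = 720/611 - 22*I/611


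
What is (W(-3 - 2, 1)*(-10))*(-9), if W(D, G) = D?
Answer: -450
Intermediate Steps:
(W(-3 - 2, 1)*(-10))*(-9) = ((-3 - 2)*(-10))*(-9) = -5*(-10)*(-9) = 50*(-9) = -450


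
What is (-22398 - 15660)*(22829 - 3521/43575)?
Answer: -1802807739092/2075 ≈ -8.6882e+8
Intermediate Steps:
(-22398 - 15660)*(22829 - 3521/43575) = -38058*(22829 - 3521*1/43575) = -38058*(22829 - 503/6225) = -38058*142110022/6225 = -1802807739092/2075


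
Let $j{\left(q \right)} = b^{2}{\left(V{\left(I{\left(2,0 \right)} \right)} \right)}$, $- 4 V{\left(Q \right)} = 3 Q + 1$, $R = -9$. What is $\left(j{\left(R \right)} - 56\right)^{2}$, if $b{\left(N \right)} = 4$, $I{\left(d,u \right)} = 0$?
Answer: $1600$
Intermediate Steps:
$V{\left(Q \right)} = - \frac{1}{4} - \frac{3 Q}{4}$ ($V{\left(Q \right)} = - \frac{3 Q + 1}{4} = - \frac{1 + 3 Q}{4} = - \frac{1}{4} - \frac{3 Q}{4}$)
$j{\left(q \right)} = 16$ ($j{\left(q \right)} = 4^{2} = 16$)
$\left(j{\left(R \right)} - 56\right)^{2} = \left(16 - 56\right)^{2} = \left(-40\right)^{2} = 1600$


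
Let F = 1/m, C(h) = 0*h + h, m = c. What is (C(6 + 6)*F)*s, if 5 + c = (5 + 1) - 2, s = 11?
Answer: -132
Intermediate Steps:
c = -1 (c = -5 + ((5 + 1) - 2) = -5 + (6 - 2) = -5 + 4 = -1)
m = -1
C(h) = h (C(h) = 0 + h = h)
F = -1 (F = 1/(-1) = -1)
(C(6 + 6)*F)*s = ((6 + 6)*(-1))*11 = (12*(-1))*11 = -12*11 = -132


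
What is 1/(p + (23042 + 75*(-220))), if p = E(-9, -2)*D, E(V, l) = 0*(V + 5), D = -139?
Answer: 1/6542 ≈ 0.00015286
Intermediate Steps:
E(V, l) = 0 (E(V, l) = 0*(5 + V) = 0)
p = 0 (p = 0*(-139) = 0)
1/(p + (23042 + 75*(-220))) = 1/(0 + (23042 + 75*(-220))) = 1/(0 + (23042 - 16500)) = 1/(0 + 6542) = 1/6542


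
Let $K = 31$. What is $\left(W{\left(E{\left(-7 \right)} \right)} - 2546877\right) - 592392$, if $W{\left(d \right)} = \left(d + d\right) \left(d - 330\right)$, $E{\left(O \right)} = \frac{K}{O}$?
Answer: $- \frac{153679039}{49} \approx -3.1363 \cdot 10^{6}$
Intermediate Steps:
$E{\left(O \right)} = \frac{31}{O}$
$W{\left(d \right)} = 2 d \left(-330 + d\right)$
$\left(W{\left(E{\left(-7 \right)} \right)} - 2546877\right) - 592392 = \left(2 \frac{31}{-7} \left(-330 + \frac{31}{-7}\right) - 2546877\right) - 592392 = \left(2 \cdot 31 \left(- \frac{1}{7}\right) \left(-330 + 31 \left(- \frac{1}{7}\right)\right) - 2546877\right) - 592392 = \left(2 \left(- \frac{31}{7}\right) \left(-330 - \frac{31}{7}\right) - 2546877\right) - 592392 = \left(2 \left(- \frac{31}{7}\right) \left(- \frac{2341}{7}\right) - 2546877\right) - 592392 = \left(\frac{145142}{49} - 2546877\right) - 592392 = - \frac{124651831}{49} - 592392 = - \frac{153679039}{49}$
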